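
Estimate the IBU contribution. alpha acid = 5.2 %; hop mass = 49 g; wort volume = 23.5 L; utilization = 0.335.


IBU = (α/100)·mass·U·1000 / V
IBU = (5.2/100)·49·0.335·1000 / 23.5

36.3226 IBU


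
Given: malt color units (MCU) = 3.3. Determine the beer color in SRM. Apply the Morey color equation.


SRM = 1.4922 · MCU^0.6859
SRM = 1.4922 · 3.3^0.6859

3.3844 SRM


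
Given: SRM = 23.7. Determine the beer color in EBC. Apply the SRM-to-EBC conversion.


EBC = SRM · 1.97
EBC = 23.7 · 1.97

46.6890 EBC


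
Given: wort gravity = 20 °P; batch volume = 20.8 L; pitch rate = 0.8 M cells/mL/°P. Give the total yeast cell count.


cells (billions) = rate · V_L · °P
cells = 0.8 · 20.8 · 20

332.8000 billion cells


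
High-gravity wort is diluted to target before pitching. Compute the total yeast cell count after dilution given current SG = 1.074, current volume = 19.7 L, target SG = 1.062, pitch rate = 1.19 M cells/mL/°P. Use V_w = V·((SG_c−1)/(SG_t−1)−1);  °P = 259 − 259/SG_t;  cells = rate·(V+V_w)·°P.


V_w = 19.7·((1.074−1)/(1.062−1)−1) = 3.8129
V_final = 19.7 + 3.8129 = 23.5129
°P = 259 − 259/1.062 = 15.1205
cells = 1.19·23.5129·15.1205

423.0777 billion cells


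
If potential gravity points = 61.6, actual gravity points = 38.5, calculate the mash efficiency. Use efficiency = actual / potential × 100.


efficiency = 38.5 / 61.6 × 100

62.5000 %


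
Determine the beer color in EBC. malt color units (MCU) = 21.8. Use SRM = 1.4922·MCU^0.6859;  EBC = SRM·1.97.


SRM = 1.4922·21.8^0.6859 = 12.3559
EBC = 12.3559·1.97

24.3411 EBC


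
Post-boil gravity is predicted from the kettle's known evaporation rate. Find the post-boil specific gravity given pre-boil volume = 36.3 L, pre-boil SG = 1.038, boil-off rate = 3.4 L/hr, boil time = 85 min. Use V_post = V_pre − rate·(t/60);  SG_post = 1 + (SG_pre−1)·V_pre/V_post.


V_post = 36.3 − 3.4·(85/60) = 31.4833
SG_post = 1 + (1.038 − 1)·36.3/31.4833

1.0438


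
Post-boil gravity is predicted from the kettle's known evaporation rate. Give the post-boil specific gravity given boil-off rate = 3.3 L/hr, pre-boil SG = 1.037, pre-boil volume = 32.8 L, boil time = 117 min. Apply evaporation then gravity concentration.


V_post = V_pre − rate·(t/60);  SG_post = 1 + (SG_pre−1)·V_pre/V_post
V_post = 32.8 − 3.3·(117/60) = 26.3650
SG_post = 1 + (1.037 − 1)·32.8/26.3650

1.0460


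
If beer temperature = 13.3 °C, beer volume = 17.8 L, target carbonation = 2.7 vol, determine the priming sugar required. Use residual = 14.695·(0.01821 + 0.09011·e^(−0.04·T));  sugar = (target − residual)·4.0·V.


residual = 14.695·(0.01821 + 0.09011·e^(−0.04·13.3)) = 1.0454
sugar = (2.7 − 1.0454)·4.0·17.8

117.8040 g


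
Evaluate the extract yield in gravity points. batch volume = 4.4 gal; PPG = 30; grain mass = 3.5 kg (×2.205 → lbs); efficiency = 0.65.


points = lbs × PPG × eff / vol
lbs = 3.5 × 2.205 = 7.7175
points = 7.7175 × 30 × 0.65 / 4.4

34.2026 points


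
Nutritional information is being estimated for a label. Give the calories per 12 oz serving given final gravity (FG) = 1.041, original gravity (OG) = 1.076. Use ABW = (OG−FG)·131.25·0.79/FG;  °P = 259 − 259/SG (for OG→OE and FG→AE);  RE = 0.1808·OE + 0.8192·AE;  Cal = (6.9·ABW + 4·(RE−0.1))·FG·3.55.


ABW = (1.076 − 1.041)·131.25·0.79/1.041 = 3.4861
OE = 259 − 259/1.076 = 18.2937 °P
AE = 259 − 259/1.041 = 10.2008 °P
RE = 0.1808·18.2937 + 0.8192·10.2008 = 11.6640 °P
Cal = (6.9·3.4861 + 4·(11.6640−0.1))·1.041·3.55

259.8348 kcal


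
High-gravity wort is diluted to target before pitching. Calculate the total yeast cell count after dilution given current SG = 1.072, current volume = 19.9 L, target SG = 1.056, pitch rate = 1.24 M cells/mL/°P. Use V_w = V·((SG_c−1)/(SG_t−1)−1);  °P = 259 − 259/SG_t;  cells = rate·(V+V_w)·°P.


V_w = 19.9·((1.072−1)/(1.056−1)−1) = 5.6857
V_final = 19.9 + 5.6857 = 25.5857
°P = 259 − 259/1.056 = 13.7348
cells = 1.24·25.5857·13.7348

435.7557 billion cells


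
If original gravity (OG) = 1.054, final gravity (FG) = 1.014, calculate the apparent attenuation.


AA = (OG − FG)/(OG − 1) · 100
AA = (1.054 − 1.014)/(1.054 − 1) · 100

74.0741 %


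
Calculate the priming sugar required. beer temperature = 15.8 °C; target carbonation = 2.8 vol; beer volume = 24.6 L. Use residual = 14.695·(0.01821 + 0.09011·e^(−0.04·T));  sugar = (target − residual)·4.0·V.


residual = 14.695·(0.01821 + 0.09011·e^(−0.04·15.8)) = 0.9714
sugar = (2.8 − 0.9714)·4.0·24.6

179.9316 g


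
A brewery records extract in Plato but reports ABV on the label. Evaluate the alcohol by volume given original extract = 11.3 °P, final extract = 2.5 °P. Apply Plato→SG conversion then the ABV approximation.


SG = 259/(259 − P);  ABV = (OG − FG)·131.25
OG = 259/(259 − 11.3) = 1.0456
FG = 259/(259 − 2.5) = 1.0097
ABV = (1.0456 − 1.0097)·131.25

4.7083 % ABV


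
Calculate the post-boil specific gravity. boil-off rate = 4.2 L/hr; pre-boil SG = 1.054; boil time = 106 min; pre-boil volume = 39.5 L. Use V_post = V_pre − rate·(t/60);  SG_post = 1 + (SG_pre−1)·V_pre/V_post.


V_post = 39.5 − 4.2·(106/60) = 32.0800
SG_post = 1 + (1.054 − 1)·39.5/32.0800

1.0665


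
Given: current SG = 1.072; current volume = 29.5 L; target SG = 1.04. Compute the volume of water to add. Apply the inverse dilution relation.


V_water = V·((SG_curr − 1)/(SG_target − 1) − 1)
V_water = 29.5·((1.072 − 1)/(1.04 − 1) − 1)

23.6000 L


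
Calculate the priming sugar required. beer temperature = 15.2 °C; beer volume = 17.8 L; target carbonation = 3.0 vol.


residual = 14.695·(0.01821 + 0.09011·e^(−0.04·T));  sugar = (target − residual)·4.0·V
residual = 14.695·(0.01821 + 0.09011·e^(−0.04·15.2)) = 0.9885
sugar = (3.0 − 0.9885)·4.0·17.8

143.2171 g


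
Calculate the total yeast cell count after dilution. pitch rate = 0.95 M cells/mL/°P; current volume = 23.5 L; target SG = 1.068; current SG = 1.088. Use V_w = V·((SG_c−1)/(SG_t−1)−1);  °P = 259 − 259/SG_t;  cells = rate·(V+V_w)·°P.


V_w = 23.5·((1.088−1)/(1.068−1)−1) = 6.9118
V_final = 23.5 + 6.9118 = 30.4118
°P = 259 − 259/1.068 = 16.4906
cells = 0.95·30.4118·16.4906

476.4339 billion cells


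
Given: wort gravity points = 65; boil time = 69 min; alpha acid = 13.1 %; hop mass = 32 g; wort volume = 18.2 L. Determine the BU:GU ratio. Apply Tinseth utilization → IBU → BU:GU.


U = 1.65·0.000125^(GP/1000)·(1−e^(−0.04t))/4.15;  IBU = (α/100)·m·U·1000/V;  BU:GU = IBU/GP
U = 1.65·0.000125^(65/1000)·(1−e^(−0.04·69))/4.15 = 0.2077
IBU = (13.1/100)·32·0.2077·1000/18.2 = 47.8288
BU:GU = 47.8288/65

0.7358


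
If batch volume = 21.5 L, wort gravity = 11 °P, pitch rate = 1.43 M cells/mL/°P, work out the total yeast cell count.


cells (billions) = rate · V_L · °P
cells = 1.43 · 21.5 · 11

338.1950 billion cells


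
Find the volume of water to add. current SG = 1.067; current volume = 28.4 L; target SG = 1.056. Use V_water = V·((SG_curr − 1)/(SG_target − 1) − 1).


V_water = 28.4·((1.067 − 1)/(1.056 − 1) − 1)

5.5786 L


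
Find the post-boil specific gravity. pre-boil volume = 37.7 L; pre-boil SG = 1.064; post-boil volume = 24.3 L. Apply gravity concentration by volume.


SG_post = 1 + (SG_pre − 1)·V_pre/V_post
pts_pre = (1.064 − 1)·1000 = 64.0000
pts_post = 64.0000·37.7/24.3 = 99.2922
SG_post = 1 + 99.2922/1000

1.0993


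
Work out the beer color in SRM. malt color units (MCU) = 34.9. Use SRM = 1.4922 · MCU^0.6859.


SRM = 1.4922 · 34.9^0.6859

17.0628 SRM


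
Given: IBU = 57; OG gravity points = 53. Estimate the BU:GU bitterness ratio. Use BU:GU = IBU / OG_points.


BU:GU = 57 / 53

1.0755


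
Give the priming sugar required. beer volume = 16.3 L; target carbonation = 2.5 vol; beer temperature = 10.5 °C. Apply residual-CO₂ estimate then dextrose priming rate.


residual = 14.695·(0.01821 + 0.09011·e^(−0.04·T));  sugar = (target − residual)·4.0·V
residual = 14.695·(0.01821 + 0.09011·e^(−0.04·10.5)) = 1.1376
sugar = (2.5 − 1.1376)·4.0·16.3

88.8262 g


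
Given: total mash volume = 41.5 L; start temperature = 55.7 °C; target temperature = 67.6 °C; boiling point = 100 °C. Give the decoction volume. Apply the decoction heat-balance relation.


V_dec = V_total·(T_target − T_start)/(T_boil − T_start)
V_dec = 41.5·(67.6 − 55.7)/(100 − 55.7)

11.1479 L


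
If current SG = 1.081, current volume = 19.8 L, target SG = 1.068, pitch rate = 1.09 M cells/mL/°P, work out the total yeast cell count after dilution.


V_w = V·((SG_c−1)/(SG_t−1)−1);  °P = 259 − 259/SG_t;  cells = rate·(V+V_w)·°P
V_w = 19.8·((1.081−1)/(1.068−1)−1) = 3.7853
V_final = 19.8 + 3.7853 = 23.5853
°P = 259 − 259/1.068 = 16.4906
cells = 1.09·23.5853·16.4906

423.9408 billion cells


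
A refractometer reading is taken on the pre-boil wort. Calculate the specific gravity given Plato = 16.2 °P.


SG = 259/(259 − P)
SG = 259/(259 − 16.2)

1.0667


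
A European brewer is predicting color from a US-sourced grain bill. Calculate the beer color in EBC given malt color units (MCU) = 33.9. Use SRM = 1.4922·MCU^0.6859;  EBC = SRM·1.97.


SRM = 1.4922·33.9^0.6859 = 16.7260
EBC = 16.7260·1.97

32.9501 EBC


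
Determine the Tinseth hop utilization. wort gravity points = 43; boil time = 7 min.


U = 1.65·0.000125^(GP/1000) · (1 − e^(−0.04·t))/4.15
bigness = 1.65·0.000125^(43/1000) = 1.1211
boil_factor = (1 − e^(−0.04·7))/4.15 = 0.0588
U = 1.1211 · 0.0588

0.0660


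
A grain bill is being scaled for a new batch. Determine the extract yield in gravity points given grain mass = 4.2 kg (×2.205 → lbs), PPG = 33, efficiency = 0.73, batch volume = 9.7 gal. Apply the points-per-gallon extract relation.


points = lbs × PPG × eff / vol
lbs = 4.2 × 2.205 = 9.2610
points = 9.2610 × 33 × 0.73 / 9.7

22.9997 points


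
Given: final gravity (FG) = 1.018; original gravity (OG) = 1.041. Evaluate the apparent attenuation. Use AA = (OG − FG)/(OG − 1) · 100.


AA = (1.041 − 1.018)/(1.041 − 1) · 100

56.0976 %


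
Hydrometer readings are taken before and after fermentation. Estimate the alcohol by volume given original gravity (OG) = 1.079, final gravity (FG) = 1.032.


ABV = (OG − FG) · 131.25
ABV = (1.079 − 1.032) · 131.25

6.1687 % ABV


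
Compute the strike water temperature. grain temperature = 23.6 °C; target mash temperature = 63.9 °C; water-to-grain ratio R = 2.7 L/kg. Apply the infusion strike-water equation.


T_strike = (0.41/R)·(T_mash − T_grain) + T_mash
T_strike = (0.41/2.7)·(63.9 − 23.6) + 63.9

70.0196 °C


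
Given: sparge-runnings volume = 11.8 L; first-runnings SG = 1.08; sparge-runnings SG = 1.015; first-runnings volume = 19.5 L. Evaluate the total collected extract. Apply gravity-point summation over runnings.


total = Σ (SG_i − 1)·1000·V_i
first = (1.08 − 1)·1000·19.5 = 1560.0000
sparge = (1.015 − 1)·1000·11.8 = 177.0000
total = 1560.0000 + 177.0000

1737.0000 gravity·L


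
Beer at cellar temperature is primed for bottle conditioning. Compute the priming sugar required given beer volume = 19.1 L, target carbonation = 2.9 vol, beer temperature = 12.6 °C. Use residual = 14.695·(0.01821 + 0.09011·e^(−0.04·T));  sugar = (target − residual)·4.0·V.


residual = 14.695·(0.01821 + 0.09011·e^(−0.04·12.6)) = 1.0675
sugar = (2.9 − 1.0675)·4.0·19.1

140.0001 g


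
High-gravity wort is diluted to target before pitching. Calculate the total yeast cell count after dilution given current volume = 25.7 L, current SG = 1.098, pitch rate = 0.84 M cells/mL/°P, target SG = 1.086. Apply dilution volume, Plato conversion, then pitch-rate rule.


V_w = V·((SG_c−1)/(SG_t−1)−1);  °P = 259 − 259/SG_t;  cells = rate·(V+V_w)·°P
V_w = 25.7·((1.098−1)/(1.086−1)−1) = 3.5860
V_final = 25.7 + 3.5860 = 29.2860
°P = 259 − 259/1.086 = 20.5101
cells = 0.84·29.2860·20.5101

504.5549 billion cells


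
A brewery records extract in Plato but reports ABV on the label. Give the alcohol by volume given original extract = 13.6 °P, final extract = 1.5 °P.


SG = 259/(259 − P);  ABV = (OG − FG)·131.25
OG = 259/(259 − 13.6) = 1.0554
FG = 259/(259 − 1.5) = 1.0058
ABV = (1.0554 − 1.0058)·131.25

6.5093 % ABV


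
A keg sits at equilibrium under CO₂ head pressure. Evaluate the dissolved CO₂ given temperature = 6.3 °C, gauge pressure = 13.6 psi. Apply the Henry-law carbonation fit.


vols = (P + 14.695)·(0.01821 + 0.09011·e^(−0.04·T))
vols = (13.6 + 14.695)·(0.01821 + 0.09011·e^(−0.04·6.3))

2.4970 volumes


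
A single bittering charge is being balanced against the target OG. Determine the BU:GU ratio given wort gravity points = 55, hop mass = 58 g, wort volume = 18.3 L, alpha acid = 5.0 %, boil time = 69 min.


U = 1.65·0.000125^(GP/1000)·(1−e^(−0.04t))/4.15;  IBU = (α/100)·m·U·1000/V;  BU:GU = IBU/GP
U = 1.65·0.000125^(55/1000)·(1−e^(−0.04·69))/4.15 = 0.2272
IBU = (5.0/100)·58·0.2272·1000/18.3 = 36.0012
BU:GU = 36.0012/55

0.6546


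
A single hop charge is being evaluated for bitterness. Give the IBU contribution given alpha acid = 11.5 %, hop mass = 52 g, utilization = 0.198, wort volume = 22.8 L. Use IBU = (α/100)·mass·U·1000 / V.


IBU = (11.5/100)·52·0.198·1000 / 22.8

51.9316 IBU


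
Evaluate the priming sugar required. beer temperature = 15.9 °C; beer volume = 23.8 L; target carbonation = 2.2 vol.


residual = 14.695·(0.01821 + 0.09011·e^(−0.04·T));  sugar = (target − residual)·4.0·V
residual = 14.695·(0.01821 + 0.09011·e^(−0.04·15.9)) = 0.9686
sugar = (2.2 − 0.9686)·4.0·23.8

117.2276 g


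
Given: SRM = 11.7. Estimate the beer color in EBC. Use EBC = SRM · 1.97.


EBC = 11.7 · 1.97

23.0490 EBC


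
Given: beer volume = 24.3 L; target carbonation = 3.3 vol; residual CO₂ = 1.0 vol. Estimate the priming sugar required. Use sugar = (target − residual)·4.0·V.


sugar = (3.3 − 1.0)·4.0·24.3

223.5600 g


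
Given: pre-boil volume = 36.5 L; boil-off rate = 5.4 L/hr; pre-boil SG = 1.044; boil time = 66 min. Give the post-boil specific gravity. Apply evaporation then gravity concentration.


V_post = V_pre − rate·(t/60);  SG_post = 1 + (SG_pre−1)·V_pre/V_post
V_post = 36.5 − 5.4·(66/60) = 30.5600
SG_post = 1 + (1.044 − 1)·36.5/30.5600

1.0526


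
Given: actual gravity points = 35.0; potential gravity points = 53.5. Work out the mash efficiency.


efficiency = actual / potential × 100
efficiency = 35.0 / 53.5 × 100

65.4206 %


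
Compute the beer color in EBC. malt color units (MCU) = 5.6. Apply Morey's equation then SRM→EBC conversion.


SRM = 1.4922·MCU^0.6859;  EBC = SRM·1.97
SRM = 1.4922·5.6^0.6859 = 4.8642
EBC = 4.8642·1.97

9.5824 EBC


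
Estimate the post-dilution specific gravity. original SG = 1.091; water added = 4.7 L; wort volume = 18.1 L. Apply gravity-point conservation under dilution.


SG_new = 1 + (SG_old − 1)·V_old/(V_old + V_water)
pts = (1.091 − 1)·1000·18.1/(18.1 + 4.7) = 72.2412
SG_new = 1 + 72.2412/1000

1.0722


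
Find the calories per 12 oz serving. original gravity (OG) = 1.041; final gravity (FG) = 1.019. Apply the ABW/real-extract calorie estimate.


ABW = (OG−FG)·131.25·0.79/FG;  °P = 259 − 259/SG (for OG→OE and FG→AE);  RE = 0.1808·OE + 0.8192·AE;  Cal = (6.9·ABW + 4·(RE−0.1))·FG·3.55
ABW = (1.041 − 1.019)·131.25·0.79/1.019 = 2.2386
OE = 259 − 259/1.041 = 10.2008 °P
AE = 259 − 259/1.019 = 4.8292 °P
RE = 0.1808·10.2008 + 0.8192·4.8292 = 5.8004 °P
Cal = (6.9·2.2386 + 4·(5.8004−0.1))·1.019·3.55

138.3600 kcal


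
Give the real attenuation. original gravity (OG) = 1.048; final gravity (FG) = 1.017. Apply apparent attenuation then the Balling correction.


AA = (OG−FG)/(OG−1)·100;  RA = AA·0.8192
AA = (1.048 − 1.017)/(1.048 − 1)·100 = 64.5833
RA = 64.5833·0.8192

52.9067 %


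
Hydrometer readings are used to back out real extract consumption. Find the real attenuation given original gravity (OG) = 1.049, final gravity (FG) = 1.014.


AA = (OG−FG)/(OG−1)·100;  RA = AA·0.8192
AA = (1.049 − 1.014)/(1.049 − 1)·100 = 71.4286
RA = 71.4286·0.8192

58.5143 %


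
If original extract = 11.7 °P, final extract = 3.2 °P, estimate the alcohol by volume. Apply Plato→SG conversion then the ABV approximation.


SG = 259/(259 − P);  ABV = (OG − FG)·131.25
OG = 259/(259 − 11.7) = 1.0473
FG = 259/(259 − 3.2) = 1.0125
ABV = (1.0473 − 1.0125)·131.25

4.5677 % ABV


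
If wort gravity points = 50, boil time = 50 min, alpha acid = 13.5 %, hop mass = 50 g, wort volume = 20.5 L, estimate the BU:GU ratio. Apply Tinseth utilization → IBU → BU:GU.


U = 1.65·0.000125^(GP/1000)·(1−e^(−0.04t))/4.15;  IBU = (α/100)·m·U·1000/V;  BU:GU = IBU/GP
U = 1.65·0.000125^(50/1000)·(1−e^(−0.04·50))/4.15 = 0.2193
IBU = (13.5/100)·50·0.2193·1000/20.5 = 72.2236
BU:GU = 72.2236/50

1.4445


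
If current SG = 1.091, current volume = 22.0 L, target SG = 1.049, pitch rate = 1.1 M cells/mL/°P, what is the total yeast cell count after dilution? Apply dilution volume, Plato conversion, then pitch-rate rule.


V_w = V·((SG_c−1)/(SG_t−1)−1);  °P = 259 − 259/SG_t;  cells = rate·(V+V_w)·°P
V_w = 22.0·((1.091−1)/(1.049−1)−1) = 18.8571
V_final = 22.0 + 18.8571 = 40.8571
°P = 259 − 259/1.049 = 12.0982
cells = 1.1·40.8571·12.0982

543.7272 billion cells


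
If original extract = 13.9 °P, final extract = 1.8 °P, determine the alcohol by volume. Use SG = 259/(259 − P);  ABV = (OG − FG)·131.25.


OG = 259/(259 − 13.9) = 1.0567
FG = 259/(259 − 1.8) = 1.0070
ABV = (1.0567 − 1.0070)·131.25

6.5248 % ABV


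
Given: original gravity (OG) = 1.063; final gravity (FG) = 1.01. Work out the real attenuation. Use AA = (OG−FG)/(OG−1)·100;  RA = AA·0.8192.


AA = (1.063 − 1.01)/(1.063 − 1)·100 = 84.1270
RA = 84.1270·0.8192

68.9168 %


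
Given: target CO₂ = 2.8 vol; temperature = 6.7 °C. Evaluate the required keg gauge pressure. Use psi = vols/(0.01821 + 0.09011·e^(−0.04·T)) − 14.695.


psi = 2.8/(0.01821 + 0.09011·e^(−0.04·6.7)) − 14.695

17.4387 psi


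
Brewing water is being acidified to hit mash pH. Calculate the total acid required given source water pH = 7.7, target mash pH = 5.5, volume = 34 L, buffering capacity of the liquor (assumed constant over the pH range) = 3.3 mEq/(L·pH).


acid = buffering capacity · (pH_source − pH_target) · V
acid = 3.3 · (7.7 − 5.5) · 34

246.8400 mEq


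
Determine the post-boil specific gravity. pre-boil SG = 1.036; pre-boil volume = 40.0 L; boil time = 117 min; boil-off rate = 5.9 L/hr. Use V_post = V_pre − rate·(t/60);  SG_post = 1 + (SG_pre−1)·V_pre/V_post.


V_post = 40.0 − 5.9·(117/60) = 28.4950
SG_post = 1 + (1.036 − 1)·40.0/28.4950

1.0505


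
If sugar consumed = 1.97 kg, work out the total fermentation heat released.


Q = m_sugar · 590 kJ/kg
Q = 1.97 · 590

1162.3000 kJ


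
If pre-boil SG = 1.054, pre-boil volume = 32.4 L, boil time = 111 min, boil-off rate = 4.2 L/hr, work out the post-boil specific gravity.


V_post = V_pre − rate·(t/60);  SG_post = 1 + (SG_pre−1)·V_pre/V_post
V_post = 32.4 − 4.2·(111/60) = 24.6300
SG_post = 1 + (1.054 − 1)·32.4/24.6300

1.0710


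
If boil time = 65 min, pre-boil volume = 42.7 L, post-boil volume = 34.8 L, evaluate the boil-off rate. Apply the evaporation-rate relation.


rate = (V_pre − V_post) / (t_min/60)
rate = (42.7 − 34.8) / (65/60)

7.2923 L/hr


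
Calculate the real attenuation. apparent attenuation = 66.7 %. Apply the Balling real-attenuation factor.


RA = AA · 0.8192
RA = 66.7 · 0.8192

54.6406 %


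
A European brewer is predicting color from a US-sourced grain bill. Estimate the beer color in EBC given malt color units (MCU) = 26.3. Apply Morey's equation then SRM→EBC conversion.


SRM = 1.4922·MCU^0.6859;  EBC = SRM·1.97
SRM = 1.4922·26.3^0.6859 = 14.0532
EBC = 14.0532·1.97

27.6848 EBC


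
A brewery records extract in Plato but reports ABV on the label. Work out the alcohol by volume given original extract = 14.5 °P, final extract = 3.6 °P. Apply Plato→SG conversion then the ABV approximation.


SG = 259/(259 − P);  ABV = (OG − FG)·131.25
OG = 259/(259 − 14.5) = 1.0593
FG = 259/(259 − 3.6) = 1.0141
ABV = (1.0593 − 1.0141)·131.25

5.9337 % ABV


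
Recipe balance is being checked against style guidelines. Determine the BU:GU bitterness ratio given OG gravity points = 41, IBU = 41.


BU:GU = IBU / OG_points
BU:GU = 41 / 41

1.0000


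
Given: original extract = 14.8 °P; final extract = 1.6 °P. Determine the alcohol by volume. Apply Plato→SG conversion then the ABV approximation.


SG = 259/(259 − P);  ABV = (OG − FG)·131.25
OG = 259/(259 − 14.8) = 1.0606
FG = 259/(259 − 1.6) = 1.0062
ABV = (1.0606 − 1.0062)·131.25

7.1387 % ABV


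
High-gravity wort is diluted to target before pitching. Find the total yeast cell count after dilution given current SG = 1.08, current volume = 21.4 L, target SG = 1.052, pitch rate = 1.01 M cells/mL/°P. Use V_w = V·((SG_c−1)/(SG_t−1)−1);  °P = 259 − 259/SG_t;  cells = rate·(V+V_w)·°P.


V_w = 21.4·((1.08−1)/(1.052−1)−1) = 11.5231
V_final = 21.4 + 11.5231 = 32.9231
°P = 259 − 259/1.052 = 12.8023
cells = 1.01·32.9231·12.8023

425.7054 billion cells


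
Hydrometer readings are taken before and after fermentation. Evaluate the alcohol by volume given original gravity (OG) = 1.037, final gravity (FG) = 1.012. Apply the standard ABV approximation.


ABV = (OG − FG) · 131.25
ABV = (1.037 − 1.012) · 131.25

3.2812 % ABV


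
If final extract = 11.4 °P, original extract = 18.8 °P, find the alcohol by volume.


SG = 259/(259 − P);  ABV = (OG − FG)·131.25
OG = 259/(259 − 18.8) = 1.0783
FG = 259/(259 − 11.4) = 1.0460
ABV = (1.0783 − 1.0460)·131.25

4.2297 % ABV


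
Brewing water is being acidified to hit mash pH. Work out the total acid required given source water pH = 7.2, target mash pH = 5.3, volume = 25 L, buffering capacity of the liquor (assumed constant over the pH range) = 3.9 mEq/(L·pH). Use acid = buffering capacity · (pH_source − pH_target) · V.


acid = 3.9 · (7.2 − 5.3) · 25

185.2500 mEq


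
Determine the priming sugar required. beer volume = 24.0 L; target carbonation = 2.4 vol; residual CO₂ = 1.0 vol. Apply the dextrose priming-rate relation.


sugar = (target − residual)·4.0·V
sugar = (2.4 − 1.0)·4.0·24.0

134.4000 g


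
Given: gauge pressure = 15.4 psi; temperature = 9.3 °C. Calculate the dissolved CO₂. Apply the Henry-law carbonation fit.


vols = (P + 14.695)·(0.01821 + 0.09011·e^(−0.04·T))
vols = (15.4 + 14.695)·(0.01821 + 0.09011·e^(−0.04·9.3))

2.4175 volumes


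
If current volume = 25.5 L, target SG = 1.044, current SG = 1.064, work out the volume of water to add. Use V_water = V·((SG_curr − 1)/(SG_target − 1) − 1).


V_water = 25.5·((1.064 − 1)/(1.044 − 1) − 1)

11.5909 L


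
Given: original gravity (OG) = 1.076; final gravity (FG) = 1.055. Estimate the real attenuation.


AA = (OG−FG)/(OG−1)·100;  RA = AA·0.8192
AA = (1.076 − 1.055)/(1.076 − 1)·100 = 27.6316
RA = 27.6316·0.8192

22.6358 %


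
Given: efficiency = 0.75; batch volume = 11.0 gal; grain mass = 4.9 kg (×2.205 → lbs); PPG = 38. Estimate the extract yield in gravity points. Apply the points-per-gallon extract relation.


points = lbs × PPG × eff / vol
lbs = 4.9 × 2.205 = 10.8045
points = 10.8045 × 38 × 0.75 / 11.0

27.9935 points


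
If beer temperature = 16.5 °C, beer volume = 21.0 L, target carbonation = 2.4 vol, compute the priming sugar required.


residual = 14.695·(0.01821 + 0.09011·e^(−0.04·T));  sugar = (target − residual)·4.0·V
residual = 14.695·(0.01821 + 0.09011·e^(−0.04·16.5)) = 0.9520
sugar = (2.4 − 0.9520)·4.0·21.0

121.6326 g


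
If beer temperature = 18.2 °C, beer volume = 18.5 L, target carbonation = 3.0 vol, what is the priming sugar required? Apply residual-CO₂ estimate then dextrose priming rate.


residual = 14.695·(0.01821 + 0.09011·e^(−0.04·T));  sugar = (target − residual)·4.0·V
residual = 14.695·(0.01821 + 0.09011·e^(−0.04·18.2)) = 0.9070
sugar = (3.0 − 0.9070)·4.0·18.5

154.8819 g


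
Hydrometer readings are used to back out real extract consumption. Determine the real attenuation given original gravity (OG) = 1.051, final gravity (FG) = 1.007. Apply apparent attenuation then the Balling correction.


AA = (OG−FG)/(OG−1)·100;  RA = AA·0.8192
AA = (1.051 − 1.007)/(1.051 − 1)·100 = 86.2745
RA = 86.2745·0.8192

70.6761 %


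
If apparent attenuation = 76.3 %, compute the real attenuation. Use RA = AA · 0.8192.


RA = 76.3 · 0.8192

62.5050 %


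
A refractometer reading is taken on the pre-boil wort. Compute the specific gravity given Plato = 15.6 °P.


SG = 259/(259 − P)
SG = 259/(259 − 15.6)

1.0641


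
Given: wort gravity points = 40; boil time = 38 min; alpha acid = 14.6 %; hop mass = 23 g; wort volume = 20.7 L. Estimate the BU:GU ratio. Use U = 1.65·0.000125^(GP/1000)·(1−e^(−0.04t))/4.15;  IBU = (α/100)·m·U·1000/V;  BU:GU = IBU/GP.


U = 1.65·0.000125^(40/1000)·(1−e^(−0.04·38))/4.15 = 0.2168
IBU = (14.6/100)·23·0.2168·1000/20.7 = 35.1750
BU:GU = 35.1750/40

0.8794


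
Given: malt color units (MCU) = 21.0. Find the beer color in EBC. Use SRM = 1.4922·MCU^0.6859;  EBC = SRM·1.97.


SRM = 1.4922·21.0^0.6859 = 12.0431
EBC = 12.0431·1.97

23.7249 EBC


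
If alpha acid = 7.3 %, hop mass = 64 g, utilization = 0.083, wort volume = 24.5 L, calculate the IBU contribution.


IBU = (α/100)·mass·U·1000 / V
IBU = (7.3/100)·64·0.083·1000 / 24.5

15.8276 IBU


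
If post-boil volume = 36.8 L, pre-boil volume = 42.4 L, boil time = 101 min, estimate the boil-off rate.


rate = (V_pre − V_post) / (t_min/60)
rate = (42.4 − 36.8) / (101/60)

3.3267 L/hr


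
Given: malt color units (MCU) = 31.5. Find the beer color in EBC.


SRM = 1.4922·MCU^0.6859;  EBC = SRM·1.97
SRM = 1.4922·31.5^0.6859 = 15.9044
EBC = 15.9044·1.97

31.3317 EBC


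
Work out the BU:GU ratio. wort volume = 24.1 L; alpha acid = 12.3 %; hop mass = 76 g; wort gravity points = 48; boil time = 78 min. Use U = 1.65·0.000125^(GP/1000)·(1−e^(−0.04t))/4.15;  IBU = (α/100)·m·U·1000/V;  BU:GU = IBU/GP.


U = 1.65·0.000125^(48/1000)·(1−e^(−0.04·78))/4.15 = 0.2469
IBU = (12.3/100)·76·0.2469·1000/24.1 = 95.7581
BU:GU = 95.7581/48

1.9950


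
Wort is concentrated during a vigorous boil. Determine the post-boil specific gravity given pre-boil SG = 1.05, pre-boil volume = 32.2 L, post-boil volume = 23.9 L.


SG_post = 1 + (SG_pre − 1)·V_pre/V_post
pts_pre = (1.05 − 1)·1000 = 50.0000
pts_post = 50.0000·32.2/23.9 = 67.3640
SG_post = 1 + 67.3640/1000

1.0674


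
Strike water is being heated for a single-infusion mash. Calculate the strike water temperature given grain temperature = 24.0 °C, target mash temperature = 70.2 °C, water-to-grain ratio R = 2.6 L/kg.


T_strike = (0.41/R)·(T_mash − T_grain) + T_mash
T_strike = (0.41/2.6)·(70.2 − 24.0) + 70.2

77.4854 °C


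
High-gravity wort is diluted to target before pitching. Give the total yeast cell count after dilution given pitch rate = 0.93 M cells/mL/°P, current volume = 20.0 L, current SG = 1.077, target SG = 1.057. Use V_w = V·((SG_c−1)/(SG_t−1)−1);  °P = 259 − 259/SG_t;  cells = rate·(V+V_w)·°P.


V_w = 20.0·((1.077−1)/(1.057−1)−1) = 7.0175
V_final = 20.0 + 7.0175 = 27.0175
°P = 259 − 259/1.057 = 13.9669
cells = 0.93·27.0175·13.9669

350.9364 billion cells


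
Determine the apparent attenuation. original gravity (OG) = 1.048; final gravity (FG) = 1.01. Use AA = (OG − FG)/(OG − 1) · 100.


AA = (1.048 − 1.01)/(1.048 − 1) · 100

79.1667 %


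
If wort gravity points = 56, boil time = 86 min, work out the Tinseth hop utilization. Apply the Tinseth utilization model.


U = 1.65·0.000125^(GP/1000) · (1 − e^(−0.04·t))/4.15
bigness = 1.65·0.000125^(56/1000) = 0.9975
boil_factor = (1 − e^(−0.04·86))/4.15 = 0.2332
U = 0.9975 · 0.2332

0.2327


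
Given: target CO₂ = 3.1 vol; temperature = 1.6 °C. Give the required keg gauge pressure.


psi = vols/(0.01821 + 0.09011·e^(−0.04·T)) − 14.695
psi = 3.1/(0.01821 + 0.09011·e^(−0.04·1.6)) − 14.695

15.4801 psi


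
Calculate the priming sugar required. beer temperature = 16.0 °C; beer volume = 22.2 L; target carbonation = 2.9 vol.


residual = 14.695·(0.01821 + 0.09011·e^(−0.04·T));  sugar = (target − residual)·4.0·V
residual = 14.695·(0.01821 + 0.09011·e^(−0.04·16.0)) = 0.9658
sugar = (2.9 − 0.9658)·4.0·22.2

171.7553 g


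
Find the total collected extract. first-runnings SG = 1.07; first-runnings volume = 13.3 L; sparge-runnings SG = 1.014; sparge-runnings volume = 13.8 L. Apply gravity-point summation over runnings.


total = Σ (SG_i − 1)·1000·V_i
first = (1.07 − 1)·1000·13.3 = 931.0000
sparge = (1.014 − 1)·1000·13.8 = 193.2000
total = 931.0000 + 193.2000

1124.2000 gravity·L


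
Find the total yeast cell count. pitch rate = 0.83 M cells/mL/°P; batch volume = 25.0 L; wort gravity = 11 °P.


cells (billions) = rate · V_L · °P
cells = 0.83 · 25.0 · 11

228.2500 billion cells


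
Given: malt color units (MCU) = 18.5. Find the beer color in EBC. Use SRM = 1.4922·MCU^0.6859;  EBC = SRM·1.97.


SRM = 1.4922·18.5^0.6859 = 11.0403
EBC = 11.0403·1.97

21.7494 EBC


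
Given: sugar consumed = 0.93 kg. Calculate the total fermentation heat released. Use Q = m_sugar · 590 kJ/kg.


Q = 0.93 · 590

548.7000 kJ


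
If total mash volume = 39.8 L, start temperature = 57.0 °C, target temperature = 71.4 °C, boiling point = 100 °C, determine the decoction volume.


V_dec = V_total·(T_target − T_start)/(T_boil − T_start)
V_dec = 39.8·(71.4 − 57.0)/(100 − 57.0)

13.3284 L


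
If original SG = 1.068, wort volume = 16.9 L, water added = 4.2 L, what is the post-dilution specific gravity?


SG_new = 1 + (SG_old − 1)·V_old/(V_old + V_water)
pts = (1.068 − 1)·1000·16.9/(16.9 + 4.2) = 54.4645
SG_new = 1 + 54.4645/1000

1.0545


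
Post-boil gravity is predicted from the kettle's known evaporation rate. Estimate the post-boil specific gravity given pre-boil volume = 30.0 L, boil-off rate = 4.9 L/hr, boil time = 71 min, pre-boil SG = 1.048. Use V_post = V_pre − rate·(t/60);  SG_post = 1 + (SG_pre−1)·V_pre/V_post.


V_post = 30.0 − 4.9·(71/60) = 24.2017
SG_post = 1 + (1.048 − 1)·30.0/24.2017

1.0595


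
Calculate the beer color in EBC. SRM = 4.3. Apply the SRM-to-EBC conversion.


EBC = SRM · 1.97
EBC = 4.3 · 1.97

8.4710 EBC


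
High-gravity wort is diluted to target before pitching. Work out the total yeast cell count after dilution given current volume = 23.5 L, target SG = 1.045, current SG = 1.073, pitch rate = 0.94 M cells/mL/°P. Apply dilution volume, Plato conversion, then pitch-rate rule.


V_w = V·((SG_c−1)/(SG_t−1)−1);  °P = 259 − 259/SG_t;  cells = rate·(V+V_w)·°P
V_w = 23.5·((1.073−1)/(1.045−1)−1) = 14.6222
V_final = 23.5 + 14.6222 = 38.1222
°P = 259 − 259/1.045 = 11.1531
cells = 0.94·38.1222·11.1531

399.6705 billion cells


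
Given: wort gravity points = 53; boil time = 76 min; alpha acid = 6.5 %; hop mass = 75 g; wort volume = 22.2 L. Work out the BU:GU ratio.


U = 1.65·0.000125^(GP/1000)·(1−e^(−0.04t))/4.15;  IBU = (α/100)·m·U·1000/V;  BU:GU = IBU/GP
U = 1.65·0.000125^(53/1000)·(1−e^(−0.04·76))/4.15 = 0.2351
IBU = (6.5/100)·75·0.2351·1000/22.2 = 51.6305
BU:GU = 51.6305/53

0.9742


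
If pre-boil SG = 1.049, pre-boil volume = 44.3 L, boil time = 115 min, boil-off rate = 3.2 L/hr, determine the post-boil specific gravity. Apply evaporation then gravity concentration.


V_post = V_pre − rate·(t/60);  SG_post = 1 + (SG_pre−1)·V_pre/V_post
V_post = 44.3 − 3.2·(115/60) = 38.1667
SG_post = 1 + (1.049 − 1)·44.3/38.1667

1.0569


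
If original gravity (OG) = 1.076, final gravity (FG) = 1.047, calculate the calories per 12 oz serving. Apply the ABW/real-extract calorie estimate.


ABW = (OG−FG)·131.25·0.79/FG;  °P = 259 − 259/SG (for OG→OE and FG→AE);  RE = 0.1808·OE + 0.8192·AE;  Cal = (6.9·ABW + 4·(RE−0.1))·FG·3.55
ABW = (1.076 − 1.047)·131.25·0.79/1.047 = 2.8720
OE = 259 − 259/1.076 = 18.2937 °P
AE = 259 − 259/1.047 = 11.6266 °P
RE = 0.1808·18.2937 + 0.8192·11.6266 = 12.8320 °P
Cal = (6.9·2.8720 + 4·(12.8320−0.1))·1.047·3.55

262.9462 kcal


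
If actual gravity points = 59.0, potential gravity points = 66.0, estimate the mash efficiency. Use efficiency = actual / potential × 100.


efficiency = 59.0 / 66.0 × 100

89.3939 %


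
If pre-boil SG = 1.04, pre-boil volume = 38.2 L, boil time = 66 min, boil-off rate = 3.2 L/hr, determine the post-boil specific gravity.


V_post = V_pre − rate·(t/60);  SG_post = 1 + (SG_pre−1)·V_pre/V_post
V_post = 38.2 − 3.2·(66/60) = 34.6800
SG_post = 1 + (1.04 − 1)·38.2/34.6800

1.0441


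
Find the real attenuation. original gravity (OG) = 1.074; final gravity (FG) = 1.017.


AA = (OG−FG)/(OG−1)·100;  RA = AA·0.8192
AA = (1.074 − 1.017)/(1.074 − 1)·100 = 77.0270
RA = 77.0270·0.8192

63.1005 %


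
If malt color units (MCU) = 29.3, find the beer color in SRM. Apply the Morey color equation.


SRM = 1.4922 · MCU^0.6859
SRM = 1.4922 · 29.3^0.6859

15.1339 SRM


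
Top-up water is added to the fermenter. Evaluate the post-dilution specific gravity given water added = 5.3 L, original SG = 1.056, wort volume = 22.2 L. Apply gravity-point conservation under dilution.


SG_new = 1 + (SG_old − 1)·V_old/(V_old + V_water)
pts = (1.056 − 1)·1000·22.2/(22.2 + 5.3) = 45.2073
SG_new = 1 + 45.2073/1000

1.0452


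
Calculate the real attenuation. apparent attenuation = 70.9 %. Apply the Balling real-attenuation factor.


RA = AA · 0.8192
RA = 70.9 · 0.8192

58.0813 %


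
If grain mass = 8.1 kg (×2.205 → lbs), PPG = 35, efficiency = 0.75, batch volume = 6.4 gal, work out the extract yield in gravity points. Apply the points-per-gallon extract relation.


points = lbs × PPG × eff / vol
lbs = 8.1 × 2.205 = 17.8605
points = 17.8605 × 35 × 0.75 / 6.4

73.2560 points


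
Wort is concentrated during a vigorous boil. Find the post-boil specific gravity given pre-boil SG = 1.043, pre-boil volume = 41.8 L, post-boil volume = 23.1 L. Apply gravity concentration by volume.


SG_post = 1 + (SG_pre − 1)·V_pre/V_post
pts_pre = (1.043 − 1)·1000 = 43.0000
pts_post = 43.0000·41.8/23.1 = 77.8095
SG_post = 1 + 77.8095/1000

1.0778


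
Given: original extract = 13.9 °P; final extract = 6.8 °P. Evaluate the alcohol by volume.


SG = 259/(259 − P);  ABV = (OG − FG)·131.25
OG = 259/(259 − 13.9) = 1.0567
FG = 259/(259 − 6.8) = 1.0270
ABV = (1.0567 − 1.0270)·131.25

3.9045 % ABV


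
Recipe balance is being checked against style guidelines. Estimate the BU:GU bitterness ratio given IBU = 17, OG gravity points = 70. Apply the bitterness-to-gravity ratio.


BU:GU = IBU / OG_points
BU:GU = 17 / 70

0.2429


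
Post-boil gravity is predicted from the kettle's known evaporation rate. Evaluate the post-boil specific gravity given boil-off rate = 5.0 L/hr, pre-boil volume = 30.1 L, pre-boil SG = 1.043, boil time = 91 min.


V_post = V_pre − rate·(t/60);  SG_post = 1 + (SG_pre−1)·V_pre/V_post
V_post = 30.1 − 5.0·(91/60) = 22.5167
SG_post = 1 + (1.043 − 1)·30.1/22.5167

1.0575


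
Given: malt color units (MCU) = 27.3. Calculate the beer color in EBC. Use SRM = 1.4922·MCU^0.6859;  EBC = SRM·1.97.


SRM = 1.4922·27.3^0.6859 = 14.4175
EBC = 14.4175·1.97

28.4025 EBC


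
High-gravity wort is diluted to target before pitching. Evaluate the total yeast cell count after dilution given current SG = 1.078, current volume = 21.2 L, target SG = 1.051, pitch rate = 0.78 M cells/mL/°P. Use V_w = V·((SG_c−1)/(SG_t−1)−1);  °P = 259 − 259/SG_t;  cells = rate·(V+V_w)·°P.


V_w = 21.2·((1.078−1)/(1.051−1)−1) = 11.2235
V_final = 21.2 + 11.2235 = 32.4235
°P = 259 − 259/1.051 = 12.5680
cells = 0.78·32.4235·12.5680

317.8499 billion cells


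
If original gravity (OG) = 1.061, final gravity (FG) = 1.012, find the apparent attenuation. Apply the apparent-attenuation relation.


AA = (OG − FG)/(OG − 1) · 100
AA = (1.061 − 1.012)/(1.061 − 1) · 100

80.3279 %


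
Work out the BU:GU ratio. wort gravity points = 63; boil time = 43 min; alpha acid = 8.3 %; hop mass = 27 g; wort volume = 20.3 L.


U = 1.65·0.000125^(GP/1000)·(1−e^(−0.04t))/4.15;  IBU = (α/100)·m·U·1000/V;  BU:GU = IBU/GP
U = 1.65·0.000125^(63/1000)·(1−e^(−0.04·43))/4.15 = 0.1853
IBU = (8.3/100)·27·0.1853·1000/20.3 = 20.4548
BU:GU = 20.4548/63

0.3247


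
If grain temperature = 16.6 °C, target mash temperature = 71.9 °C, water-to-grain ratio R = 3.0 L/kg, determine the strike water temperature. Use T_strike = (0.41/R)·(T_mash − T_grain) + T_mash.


T_strike = (0.41/3.0)·(71.9 − 16.6) + 71.9

79.4577 °C


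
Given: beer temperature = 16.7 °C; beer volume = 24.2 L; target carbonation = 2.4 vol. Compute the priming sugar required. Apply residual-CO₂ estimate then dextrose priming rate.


residual = 14.695·(0.01821 + 0.09011·e^(−0.04·T));  sugar = (target − residual)·4.0·V
residual = 14.695·(0.01821 + 0.09011·e^(−0.04·16.7)) = 0.9465
sugar = (2.4 − 0.9465)·4.0·24.2

140.6949 g


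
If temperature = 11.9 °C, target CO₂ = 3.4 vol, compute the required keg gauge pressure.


psi = vols/(0.01821 + 0.09011·e^(−0.04·T)) − 14.695
psi = 3.4/(0.01821 + 0.09011·e^(−0.04·11.9)) − 14.695

31.1320 psi


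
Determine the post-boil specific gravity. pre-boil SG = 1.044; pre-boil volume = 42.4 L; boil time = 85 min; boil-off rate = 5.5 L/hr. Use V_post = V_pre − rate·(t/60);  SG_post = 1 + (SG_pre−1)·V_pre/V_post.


V_post = 42.4 − 5.5·(85/60) = 34.6083
SG_post = 1 + (1.044 − 1)·42.4/34.6083

1.0539


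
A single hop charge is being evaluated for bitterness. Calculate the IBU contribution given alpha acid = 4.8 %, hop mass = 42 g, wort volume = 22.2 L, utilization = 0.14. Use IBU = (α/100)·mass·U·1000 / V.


IBU = (4.8/100)·42·0.14·1000 / 22.2

12.7135 IBU


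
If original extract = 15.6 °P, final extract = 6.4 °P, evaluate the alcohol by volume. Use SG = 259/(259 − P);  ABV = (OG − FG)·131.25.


OG = 259/(259 − 15.6) = 1.0641
FG = 259/(259 − 6.4) = 1.0253
ABV = (1.0641 − 1.0253)·131.25

5.0867 % ABV


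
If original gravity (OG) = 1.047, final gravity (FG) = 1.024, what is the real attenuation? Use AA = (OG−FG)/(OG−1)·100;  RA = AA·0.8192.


AA = (1.047 − 1.024)/(1.047 − 1)·100 = 48.9362
RA = 48.9362·0.8192

40.0885 %


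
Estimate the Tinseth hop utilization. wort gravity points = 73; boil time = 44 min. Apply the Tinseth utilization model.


U = 1.65·0.000125^(GP/1000) · (1 − e^(−0.04·t))/4.15
bigness = 1.65·0.000125^(73/1000) = 0.8562
boil_factor = (1 − e^(−0.04·44))/4.15 = 0.1995
U = 0.8562 · 0.1995

0.1708


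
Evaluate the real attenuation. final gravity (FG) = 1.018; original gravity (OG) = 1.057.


AA = (OG−FG)/(OG−1)·100;  RA = AA·0.8192
AA = (1.057 − 1.018)/(1.057 − 1)·100 = 68.4211
RA = 68.4211·0.8192

56.0505 %
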